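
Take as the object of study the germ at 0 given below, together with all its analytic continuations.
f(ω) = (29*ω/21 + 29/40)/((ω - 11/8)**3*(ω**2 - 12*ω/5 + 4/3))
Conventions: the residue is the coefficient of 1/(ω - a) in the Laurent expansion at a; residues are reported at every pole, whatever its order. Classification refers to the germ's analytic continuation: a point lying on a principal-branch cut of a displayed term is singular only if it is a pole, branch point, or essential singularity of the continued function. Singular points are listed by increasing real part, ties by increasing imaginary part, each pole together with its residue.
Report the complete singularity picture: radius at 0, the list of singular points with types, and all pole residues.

Denominator factor (ω - 11/8)^3: pole of order 3 at 11/8, modulus 11/8.
Denominator factor (ω**2 - 12*ω/5 + 4/3): discriminant 32/75, real irrational roots 6/5 + (2/15)*sqrt(6) and 6/5 - (2/15)*sqrt(6); poles of order 1, moduli 6/5 + (2/15)*sqrt(6) and 6/5 - (2/15)*sqrt(6).
The radius of convergence is the smallest modulus among the singular points: 6/5 - (2/15)*sqrt(6).
The factor ω**2 - 12*ω/5 + 4/3 splits as (ω - a)(ω - a') with a = 6/5 - (2/15)*sqrt(6), a' = 6/5 + (2/15)*sqrt(6). At the order-1 pole a set g(ω) = (ω - a)*f(ω) = [(29*ω/21 + 29/40)/(ω - 11/8)**3] / (ω - a').
Simple pole: residue = g(a) at a = 6/5 - (2/15)*sqrt(6), which is 1726926336/2723119 - (678971896/2723119)*sqrt(6).
At the order-3 pole 11/8 set g(ω) = (ω - (11/8))^3*f(ω) = (29*ω/21 + 29/40)/(ω**2 - 12*ω/5 + 4/3).
Order-3 pole: residue = g''(a)/2; g''(11/8) = -6907705344/2723119, so the residue is -3453852672/2723119.
The factor ω**2 - 12*ω/5 + 4/3 splits as (ω - a)(ω - a') with a = 6/5 + (2/15)*sqrt(6), a' = 6/5 - (2/15)*sqrt(6). At the order-1 pole a set g(ω) = (ω - a)*f(ω) = [(29*ω/21 + 29/40)/(ω - 11/8)**3] / (ω - a').
Simple pole: residue = g(a) at a = 6/5 + (2/15)*sqrt(6), which is 1726926336/2723119 + (678971896/2723119)*sqrt(6).
List the singular points by increasing real part (a conjugate pair: the negative imaginary part first).

Radius of convergence at 0: 6/5 - (2/15)*sqrt(6).
At 6/5 - (2/15)*sqrt(6): a pole of order 1; residue 1726926336/2723119 - (678971896/2723119)*sqrt(6).
At 11/8: a pole of order 3; residue -3453852672/2723119.
At 6/5 + (2/15)*sqrt(6): a pole of order 1; residue 1726926336/2723119 + (678971896/2723119)*sqrt(6).


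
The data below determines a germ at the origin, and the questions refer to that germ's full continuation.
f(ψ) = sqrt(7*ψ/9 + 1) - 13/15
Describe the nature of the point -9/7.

The point is an algebraic (square-root) branch point.

The term (1)*sqrt(1 - ψ/(-9/7)) has argument 1 - -9/7/(-9/7) = 0 at -9/7: a square-root (algebraic, two-sheeted) branch point; the remaining terms are analytic or single-valued there.


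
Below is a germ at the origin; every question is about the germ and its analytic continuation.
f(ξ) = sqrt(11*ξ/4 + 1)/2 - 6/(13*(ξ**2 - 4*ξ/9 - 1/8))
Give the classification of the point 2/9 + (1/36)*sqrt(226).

The point is a pole of order 1.

The denominator factor ξ**2 - 4*ξ/9 - 1/8 vanishes at 2/9 + (1/36)*sqrt(226) and appears to the power 1; the numerator there equals -6/13, nonzero, and no other factor vanishes.
The branch terms are analytic at this point.
Hence a pole whose order is the multiplicity, 1.


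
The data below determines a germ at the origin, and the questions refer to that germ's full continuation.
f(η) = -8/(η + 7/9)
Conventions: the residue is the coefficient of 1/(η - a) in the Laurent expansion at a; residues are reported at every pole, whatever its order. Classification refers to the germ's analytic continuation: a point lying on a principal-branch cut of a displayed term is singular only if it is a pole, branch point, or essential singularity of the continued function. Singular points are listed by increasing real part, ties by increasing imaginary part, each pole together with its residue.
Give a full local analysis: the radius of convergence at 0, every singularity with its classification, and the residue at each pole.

Radius of convergence at 0: 7/9.
At -7/9: a pole of order 1; residue -8.

Denominator factor (η + 7/9): pole of order 1 at -7/9, modulus 7/9.
The radius of convergence is the smallest modulus among the singular points: 7/9.
At the order-1 pole -7/9 set g(η) = (η - (-7/9))*f(η) = -8.
Simple pole: residue = g(a) at a = -7/9, which is -8.


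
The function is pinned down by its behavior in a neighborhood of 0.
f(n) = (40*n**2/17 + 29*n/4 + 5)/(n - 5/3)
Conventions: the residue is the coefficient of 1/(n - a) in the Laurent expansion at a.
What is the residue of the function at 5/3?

At the order-1 pole 5/3 set g(n) = (n - (5/3))*f(n) = 40*n**2/17 + 29*n/4 + 5.
Simple pole: residue = g(a) at a = 5/3, which is 14455/612.

The residue is 14455/612.


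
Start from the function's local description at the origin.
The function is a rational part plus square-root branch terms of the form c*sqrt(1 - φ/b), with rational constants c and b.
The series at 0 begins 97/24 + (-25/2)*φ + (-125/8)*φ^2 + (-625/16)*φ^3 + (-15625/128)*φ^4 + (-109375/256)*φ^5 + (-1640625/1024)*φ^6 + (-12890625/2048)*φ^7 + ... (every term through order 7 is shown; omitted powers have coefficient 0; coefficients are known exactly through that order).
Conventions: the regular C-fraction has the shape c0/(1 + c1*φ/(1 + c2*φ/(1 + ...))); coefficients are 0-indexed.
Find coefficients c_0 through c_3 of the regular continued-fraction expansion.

Taylor coefficients (read off): a_0 = 97/24, a_1 = -25/2, a_2 = -125/8, a_3 = -625/16.
c0 = a_0 = 97/24. Peel one level at a time: if S = 1 + c*φ/S' with S'(0) = 1, then c is the φ-coefficient of S and S' = c*φ/(S - 1).
S_1 = c0/f = 1 + (300/97)*φ + (126375/9409)*φ^2 + ...; c1 = 300/97.
S_2 = c1*φ/(S_1 - 1) = 1 + (-1685/388)*φ + (-25/16)*φ^2 + ...; c2 = -1685/388.
S_3 = c2*φ/(S_2 - 1) = 1 + (-485/1348)*φ + ...; c3 = -485/1348.

The regular C-fraction coefficients are [97/24, 300/97, -1685/388, -485/1348].


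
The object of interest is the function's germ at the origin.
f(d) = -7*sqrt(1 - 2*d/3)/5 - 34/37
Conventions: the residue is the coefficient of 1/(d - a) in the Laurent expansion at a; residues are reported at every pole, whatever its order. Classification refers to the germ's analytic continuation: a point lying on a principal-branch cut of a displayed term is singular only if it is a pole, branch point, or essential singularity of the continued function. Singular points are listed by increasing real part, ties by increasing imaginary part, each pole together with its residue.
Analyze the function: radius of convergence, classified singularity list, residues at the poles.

Radius of convergence at 0: 3/2.
At 3/2: an algebraic (square-root) branch point.

Branch term (-7/5)*sqrt(1 - d/(3/2)): its argument vanishes at d = 3/2, a square-root branch point, modulus 3/2.
The radius of convergence is the smallest modulus among the singular points: 3/2.


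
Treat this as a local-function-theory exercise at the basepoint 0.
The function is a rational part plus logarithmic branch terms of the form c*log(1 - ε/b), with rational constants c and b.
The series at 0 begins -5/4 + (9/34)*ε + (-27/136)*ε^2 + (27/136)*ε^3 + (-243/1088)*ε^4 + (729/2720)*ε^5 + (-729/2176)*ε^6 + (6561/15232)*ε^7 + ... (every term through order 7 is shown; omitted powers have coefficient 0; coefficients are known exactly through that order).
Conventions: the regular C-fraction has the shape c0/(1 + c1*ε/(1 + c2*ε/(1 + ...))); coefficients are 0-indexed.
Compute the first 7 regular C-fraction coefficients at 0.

Taylor coefficients (read off): a_0 = -5/4, a_1 = 9/34, a_2 = -27/136, a_3 = 27/136, a_4 = -243/1088, a_5 = 729/2720, a_6 = -729/2176.
c0 = a_0 = -5/4. Peel one level at a time: if S = 1 + c*ε/S' with S'(0) = 1, then c is the ε-coefficient of S and S' = c*ε/(S - 1).
S_1 = c0/f = 1 + (18/85)*ε + (-1647/14450)*ε^2 + ...; c1 = 18/85.
S_2 = c1*ε/(S_1 - 1) = 1 + (183/340)*ε + (-3/16)*ε^2 + ...; c2 = 183/340.
S_3 = c2*ε/(S_2 - 1) = 1 + (85/244)*ε + (-4165/29768)*ε^2 + ...; c3 = 85/244.
S_4 = c3*ε/(S_3 - 1) = 1 + (49/122)*ε + (-3/20)*ε^2 + ...; c4 = 49/122.
S_5 = c4*ε/(S_4 - 1) = 1 + (183/490)*ε + (-67527/480200)*ε^2 + ...; c5 = 183/490.
S_6 = c5*ε/(S_5 - 1) = 1 + (369/980)*ε + ...; c6 = 369/980.

The regular C-fraction coefficients are [-5/4, 18/85, 183/340, 85/244, 49/122, 183/490, 369/980].


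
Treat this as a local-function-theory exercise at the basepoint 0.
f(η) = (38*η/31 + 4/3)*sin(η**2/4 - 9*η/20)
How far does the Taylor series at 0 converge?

The factor sin(η**2/4 - 9*η/20) is entire and contributes no finite singular point.
The polynomial part has no poles.
No finite singular points: the Taylor series at 0 converges everywhere.

The radius of convergence is infinite.


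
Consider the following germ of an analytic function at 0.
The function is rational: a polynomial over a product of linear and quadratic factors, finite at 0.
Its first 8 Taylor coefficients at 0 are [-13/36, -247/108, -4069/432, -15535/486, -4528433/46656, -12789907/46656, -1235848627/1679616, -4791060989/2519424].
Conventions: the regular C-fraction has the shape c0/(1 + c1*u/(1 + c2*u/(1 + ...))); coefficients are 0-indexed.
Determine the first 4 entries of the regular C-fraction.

The regular C-fraction coefficients are [-13/36, -19/3, 505/228, -155161/115140].

Taylor coefficients (read off): a_0 = -13/36, a_1 = -247/108, a_2 = -4069/432, a_3 = -15535/486.
c0 = a_0 = -13/36. Peel one level at a time: if S = 1 + c*u/S' with S'(0) = 1, then c is the u-coefficient of S and S' = c*u/(S - 1).
S_1 = c0/f = 1 + (-19/3)*u + (505/36)*u^2 + ...; c1 = -19/3.
S_2 = c1*u/(S_1 - 1) = 1 + (505/228)*u + (155161/51984)*u^2 + ...; c2 = 505/228.
S_3 = c2*u/(S_2 - 1) = 1 + (-155161/115140)*u + ...; c3 = -155161/115140.


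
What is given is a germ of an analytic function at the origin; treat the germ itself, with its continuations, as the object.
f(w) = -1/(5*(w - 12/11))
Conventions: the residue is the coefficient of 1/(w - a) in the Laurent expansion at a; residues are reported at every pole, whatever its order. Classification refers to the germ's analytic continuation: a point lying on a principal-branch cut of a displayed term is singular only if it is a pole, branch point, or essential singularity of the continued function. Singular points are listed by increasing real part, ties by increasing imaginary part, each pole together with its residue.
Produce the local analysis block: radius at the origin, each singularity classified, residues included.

Radius of convergence at 0: 12/11.
At 12/11: a pole of order 1; residue -1/5.

Denominator factor (w - 12/11): pole of order 1 at 12/11, modulus 12/11.
The radius of convergence is the smallest modulus among the singular points: 12/11.
At the order-1 pole 12/11 set g(w) = (w - (12/11))*f(w) = -1/5.
Simple pole: residue = g(a) at a = 12/11, which is -1/5.


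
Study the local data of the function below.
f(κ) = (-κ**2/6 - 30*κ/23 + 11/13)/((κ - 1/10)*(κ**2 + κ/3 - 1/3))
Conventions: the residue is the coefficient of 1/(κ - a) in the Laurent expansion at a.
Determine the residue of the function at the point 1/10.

The residue is -128101/52026.

At the order-1 pole 1/10 set g(κ) = (κ - (1/10))*f(κ) = (-κ**2/6 - 30*κ/23 + 11/13)/(κ**2 + κ/3 - 1/3).
Simple pole: residue = g(a) at a = 1/10, which is -128101/52026.


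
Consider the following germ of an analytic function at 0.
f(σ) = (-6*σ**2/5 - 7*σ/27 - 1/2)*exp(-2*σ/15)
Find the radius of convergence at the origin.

The factor exp(-2*σ/15) is entire and contributes no finite singular point.
The polynomial part has no poles.
No finite singular points: the Taylor series at 0 converges everywhere.

The radius of convergence is infinite.


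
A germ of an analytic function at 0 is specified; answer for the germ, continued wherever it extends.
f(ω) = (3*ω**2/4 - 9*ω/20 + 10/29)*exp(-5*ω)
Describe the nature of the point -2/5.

The point is a regular point.

There is no denominator, hence no pole anywhere.
The factor exp(-5*ω) is entire.
So the germ continues analytically to -2/5.


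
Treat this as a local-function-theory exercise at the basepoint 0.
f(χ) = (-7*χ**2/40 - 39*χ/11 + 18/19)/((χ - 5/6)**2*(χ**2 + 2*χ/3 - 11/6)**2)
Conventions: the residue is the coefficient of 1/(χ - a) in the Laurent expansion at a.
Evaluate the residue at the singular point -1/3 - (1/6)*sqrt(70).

The residue is 314003/10241 - (261559511/71687000)*sqrt(70).


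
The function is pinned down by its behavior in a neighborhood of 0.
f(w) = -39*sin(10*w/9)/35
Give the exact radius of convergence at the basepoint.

The factor sin(10*w/9) is entire and contributes no finite singular point.
The polynomial part has no poles.
No finite singular points: the Taylor series at 0 converges everywhere.

The radius of convergence is infinite.


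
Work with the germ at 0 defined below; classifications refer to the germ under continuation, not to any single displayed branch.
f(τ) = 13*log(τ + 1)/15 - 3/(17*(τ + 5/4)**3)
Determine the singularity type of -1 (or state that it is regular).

The term (13/15)*log(1 - τ/(-1)) has argument 1 - -1/(-1) = 0 at -1: a logarithmic (infinitely-sheeted) branch point; the remaining terms are analytic or single-valued there.

The point is a logarithmic branch point.


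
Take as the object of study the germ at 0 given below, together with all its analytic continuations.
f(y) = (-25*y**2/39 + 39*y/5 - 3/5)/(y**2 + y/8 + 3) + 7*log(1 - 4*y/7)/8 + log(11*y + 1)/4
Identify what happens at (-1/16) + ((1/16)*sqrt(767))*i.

The point is a pole of order 1.

The denominator factor y**2 + y/8 + 3 vanishes at (-1/16) + ((1/16)*sqrt(767))*i and appears to the power 1; the numerator there equals (20731/24960) + ((12293/24960)*sqrt(767))*i, nonzero, and no other factor vanishes.
The branch terms are analytic at this point.
Hence a pole whose order is the multiplicity, 1.


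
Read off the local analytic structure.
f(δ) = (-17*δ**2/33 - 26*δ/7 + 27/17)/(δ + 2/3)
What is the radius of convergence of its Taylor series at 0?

The radius of convergence is 2/3.

Denominator factor (δ + 2/3): pole of order 1 at -2/3, modulus 2/3.
The radius of convergence is the smallest modulus among the singular points: 2/3.


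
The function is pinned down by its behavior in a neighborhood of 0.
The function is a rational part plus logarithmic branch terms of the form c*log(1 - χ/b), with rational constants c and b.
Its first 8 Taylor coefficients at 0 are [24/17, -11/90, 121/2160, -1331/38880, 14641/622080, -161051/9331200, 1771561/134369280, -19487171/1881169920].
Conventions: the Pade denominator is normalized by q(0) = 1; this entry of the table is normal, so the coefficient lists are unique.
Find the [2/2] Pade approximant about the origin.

The Pade approximant has numerator coefficients [24/17, 1793/1530, 5203/36720]; denominator coefficients [1, 11/12, 121/864].

Taylor coefficients needed (read off): a_0 = 24/17, a_1 = -11/90, a_2 = 121/2160, a_3 = -1331/38880, a_4 = 14641/622080.
Write the denominator as Q(χ) = 1 + q1*χ + q2*χ^2. Requiring Q*f - P = O(χ^5) with deg P <= 2 kills the coefficients of χ^3..χ^4 in Q*f:
  χ^3: a_3 + q1*a_2 + q2*a_1 = 0, i.e. -1331/38880 + (121/2160)*q1 + (-11/90)*q2 = 0.
  χ^4: a_4 + q1*a_3 + q2*a_2 = 0, i.e. 14641/622080 + (-1331/38880)*q1 + (121/2160)*q2 = 0.
Solving this linear system: q1 = 11/12, q2 = 121/864.
The numerator is Q*f truncated at degree 2: P0 = a_0 = 24/17; P1 = a_1 + q1*a_0 = 1793/1530; P2 = a_2 + q1*a_1 + q2*a_0 = 5203/36720.


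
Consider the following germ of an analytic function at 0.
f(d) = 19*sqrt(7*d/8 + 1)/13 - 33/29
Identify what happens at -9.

There is no denominator, hence no pole anywhere.
Branch term sqrt(1 - d/(-8/7)): argument at -9 is -55/8, nonzero, so -9 is not its branch point (a point on a principal cut is still regular for the continued germ).
So the germ continues analytically to -9.

The point is a regular point.


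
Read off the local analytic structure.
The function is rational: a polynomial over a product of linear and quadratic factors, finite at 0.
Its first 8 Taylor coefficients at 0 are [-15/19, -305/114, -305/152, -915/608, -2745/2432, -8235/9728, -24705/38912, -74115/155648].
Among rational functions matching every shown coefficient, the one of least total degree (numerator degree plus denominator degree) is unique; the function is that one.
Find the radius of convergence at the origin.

No rational of total degree below 2 reproduces all 8 coefficients; solving the [1/1] Pade equations on them gives f(w) = (25*w/9 + 20/19)/(w - 4/3), whose expansion matches every shown term.
Denominator factor (w - 4/3): pole of order 1 at 4/3, modulus 4/3.
The radius of convergence is the smallest modulus among the singular points: 4/3.

The radius of convergence is 4/3.


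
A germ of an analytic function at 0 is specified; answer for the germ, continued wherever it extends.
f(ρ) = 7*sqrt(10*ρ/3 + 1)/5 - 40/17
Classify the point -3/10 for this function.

The term (7/5)*sqrt(1 - ρ/(-3/10)) has argument 1 - -3/10/(-3/10) = 0 at -3/10: a square-root (algebraic, two-sheeted) branch point; the remaining terms are analytic or single-valued there.

The point is an algebraic (square-root) branch point.


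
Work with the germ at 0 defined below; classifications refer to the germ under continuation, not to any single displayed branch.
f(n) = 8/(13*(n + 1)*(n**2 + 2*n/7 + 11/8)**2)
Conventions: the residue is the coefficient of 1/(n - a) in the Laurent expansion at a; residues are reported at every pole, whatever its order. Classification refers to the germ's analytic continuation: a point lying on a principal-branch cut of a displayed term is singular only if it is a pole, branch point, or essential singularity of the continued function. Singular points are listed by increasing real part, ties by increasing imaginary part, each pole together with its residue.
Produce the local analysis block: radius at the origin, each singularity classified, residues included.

Radius of convergence at 0: 1.
At -1: a pole of order 1; residue 25088/177957.
At (-1/7) - ((3/28)*sqrt(118))*i: a pole of order 2; residue (-12544/177957) + ((5243392/619468317)*sqrt(118))*i.
At (-1/7) + ((3/28)*sqrt(118))*i: a pole of order 2; residue (-12544/177957) - ((5243392/619468317)*sqrt(118))*i.


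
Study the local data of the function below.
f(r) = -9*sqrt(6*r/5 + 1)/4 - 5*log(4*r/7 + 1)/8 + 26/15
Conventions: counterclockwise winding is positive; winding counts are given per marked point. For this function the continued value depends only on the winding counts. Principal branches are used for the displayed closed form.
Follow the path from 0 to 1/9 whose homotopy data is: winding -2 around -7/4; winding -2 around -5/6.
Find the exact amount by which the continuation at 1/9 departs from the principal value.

The rational part is single-valued and drops out of the difference; each branch term changes only by its own monodromy.
(-5/8)*log(1 - r/(-7/4)): each positive loop around -7/4 adds 2*pi*i to the log, so winding -2 contributes (-5/8)*(-2)*2*pi*i = (5/2)*pi*i.
(-9/4)*sqrt(1 - r/(-5/6)): winding -2 is even, the square root returns to the same sheet, contribution 0.
Summing the contributions at r = 1/9 gives (5/2)*pi*i.

Continued minus principal equals (5/2)*pi*i.


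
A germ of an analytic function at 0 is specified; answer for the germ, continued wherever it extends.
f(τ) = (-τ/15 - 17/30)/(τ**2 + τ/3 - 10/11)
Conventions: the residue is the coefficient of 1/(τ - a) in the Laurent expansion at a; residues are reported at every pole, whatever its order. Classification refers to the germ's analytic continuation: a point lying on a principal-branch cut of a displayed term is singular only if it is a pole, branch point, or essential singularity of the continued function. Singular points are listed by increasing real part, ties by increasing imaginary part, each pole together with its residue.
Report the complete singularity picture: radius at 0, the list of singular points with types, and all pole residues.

Radius of convergence at 0: -1/6 + (1/66)*sqrt(4081).
At -1/6 - (1/66)*sqrt(4081): a pole of order 1; residue -1/30 + (5/1113)*sqrt(4081).
At -1/6 + (1/66)*sqrt(4081): a pole of order 1; residue -1/30 - (5/1113)*sqrt(4081).


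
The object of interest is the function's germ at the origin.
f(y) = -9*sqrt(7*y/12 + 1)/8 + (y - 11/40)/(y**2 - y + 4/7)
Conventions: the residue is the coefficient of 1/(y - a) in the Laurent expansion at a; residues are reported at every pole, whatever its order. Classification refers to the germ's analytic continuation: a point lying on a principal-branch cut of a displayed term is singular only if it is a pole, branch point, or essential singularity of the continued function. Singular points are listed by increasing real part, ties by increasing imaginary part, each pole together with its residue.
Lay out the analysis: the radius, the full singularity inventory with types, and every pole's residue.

Radius of convergence at 0: (2/7)*sqrt(7).
At -12/7: an algebraic (square-root) branch point.
At (1/2) - ((3/14)*sqrt(7))*i: a pole of order 1; residue (1/2) + ((3/40)*sqrt(7))*i.
At (1/2) + ((3/14)*sqrt(7))*i: a pole of order 1; residue (1/2) - ((3/40)*sqrt(7))*i.

Denominator factor (y**2 - y + 4/7): discriminant -9/7, complex-conjugate roots (1/2) + ((3/14)*sqrt(7))*i and (1/2) - ((3/14)*sqrt(7))*i; poles of order 1, moduli (2/7)*sqrt(7) and (2/7)*sqrt(7).
Branch term (-9/8)*sqrt(1 - y/(-12/7)): its argument vanishes at y = -12/7, a square-root branch point, modulus 12/7.
The radius of convergence is the smallest modulus among the singular points: (2/7)*sqrt(7).
The branch term is analytic at (1/2) - ((3/14)*sqrt(7))*i and contributes nothing to the residue; only the rational part matters.
The factor y**2 - y + 4/7 splits as (y - a)(y - a') with a = (1/2) - ((3/14)*sqrt(7))*i, a' = (1/2) + ((3/14)*sqrt(7))*i. At the order-1 pole a set g(y) = (y - a)*(rational part) = [y - 11/40] / (y - a').
Simple pole: residue = g(a) at a = (1/2) - ((3/14)*sqrt(7))*i, which is (1/2) + ((3/40)*sqrt(7))*i.
The branch term is analytic at (1/2) + ((3/14)*sqrt(7))*i and contributes nothing to the residue; only the rational part matters.
The factor y**2 - y + 4/7 splits as (y - a)(y - a') with a = (1/2) + ((3/14)*sqrt(7))*i, a' = (1/2) - ((3/14)*sqrt(7))*i. At the order-1 pole a set g(y) = (y - a)*(rational part) = [y - 11/40] / (y - a').
Simple pole: residue = g(a) at a = (1/2) + ((3/14)*sqrt(7))*i, which is (1/2) - ((3/40)*sqrt(7))*i.
List the singular points by increasing real part (a conjugate pair: the negative imaginary part first).


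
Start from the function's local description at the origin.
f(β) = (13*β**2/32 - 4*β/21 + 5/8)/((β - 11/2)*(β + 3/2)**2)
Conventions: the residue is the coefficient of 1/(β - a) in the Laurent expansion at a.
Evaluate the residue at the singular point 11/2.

At the order-1 pole 11/2 set g(β) = (β - (11/2))*f(β) = (13*β**2/32 - 4*β/21 + 5/8)/(β + 3/2)**2.
Simple pole: residue = g(a) at a = 11/2, which is 31897/131712.

The residue is 31897/131712.


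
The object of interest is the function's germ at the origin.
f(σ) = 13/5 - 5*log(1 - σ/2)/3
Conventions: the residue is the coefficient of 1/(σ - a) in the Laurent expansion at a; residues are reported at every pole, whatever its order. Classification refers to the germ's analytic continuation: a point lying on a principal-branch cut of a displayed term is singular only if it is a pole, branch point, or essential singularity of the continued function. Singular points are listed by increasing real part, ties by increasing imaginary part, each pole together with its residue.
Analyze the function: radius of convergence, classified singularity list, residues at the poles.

Branch term (-5/3)*log(1 - σ/(2)): its argument vanishes at σ = 2, a logarithmic branch point, modulus 2.
The radius of convergence is the smallest modulus among the singular points: 2.

Radius of convergence at 0: 2.
At 2: a logarithmic branch point.


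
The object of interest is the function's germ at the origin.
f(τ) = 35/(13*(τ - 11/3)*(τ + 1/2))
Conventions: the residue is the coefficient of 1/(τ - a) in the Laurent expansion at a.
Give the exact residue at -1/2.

At the order-1 pole -1/2 set g(τ) = (τ - (-1/2))*f(τ) = 35/(13*(τ - 11/3)).
Simple pole: residue = g(a) at a = -1/2, which is -42/65.

The residue is -42/65.


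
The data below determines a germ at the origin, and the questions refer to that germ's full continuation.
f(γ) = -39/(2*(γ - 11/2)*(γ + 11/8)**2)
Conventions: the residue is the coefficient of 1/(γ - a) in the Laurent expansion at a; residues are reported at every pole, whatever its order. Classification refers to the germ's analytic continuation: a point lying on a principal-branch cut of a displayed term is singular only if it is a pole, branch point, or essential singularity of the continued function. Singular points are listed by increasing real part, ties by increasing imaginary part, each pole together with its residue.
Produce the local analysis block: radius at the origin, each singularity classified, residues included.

Denominator factor (γ + 11/8)^2: pole of order 2 at -11/8, modulus 11/8.
Denominator factor (γ - 11/2): pole of order 1 at 11/2, modulus 11/2.
The radius of convergence is the smallest modulus among the singular points: 11/8.
At the order-2 pole -11/8 set g(γ) = (γ - (-11/8))^2*f(γ) = -39/(2*(γ - 11/2)).
Order-2 pole: residue = g'(a); g'(-11/8) = 1248/3025, so the residue is 1248/3025.
At the order-1 pole 11/2 set g(γ) = (γ - (11/2))*f(γ) = -39/(2*(γ + 11/8)**2).
Simple pole: residue = g(a) at a = 11/2, which is -1248/3025.
List the singular points by increasing real part (a conjugate pair: the negative imaginary part first).

Radius of convergence at 0: 11/8.
At -11/8: a pole of order 2; residue 1248/3025.
At 11/2: a pole of order 1; residue -1248/3025.


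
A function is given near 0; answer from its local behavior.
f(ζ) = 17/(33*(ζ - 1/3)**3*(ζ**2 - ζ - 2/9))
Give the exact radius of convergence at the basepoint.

The radius of convergence is -1/2 + (1/6)*sqrt(17).

Denominator factor (ζ**2 - ζ - 2/9): discriminant 17/9, real irrational roots 1/2 + (1/6)*sqrt(17) and 1/2 - (1/6)*sqrt(17); poles of order 1, moduli 1/2 + (1/6)*sqrt(17) and -1/2 + (1/6)*sqrt(17).
Denominator factor (ζ - 1/3)^3: pole of order 3 at 1/3, modulus 1/3.
The radius of convergence is the smallest modulus among the singular points: -1/2 + (1/6)*sqrt(17).


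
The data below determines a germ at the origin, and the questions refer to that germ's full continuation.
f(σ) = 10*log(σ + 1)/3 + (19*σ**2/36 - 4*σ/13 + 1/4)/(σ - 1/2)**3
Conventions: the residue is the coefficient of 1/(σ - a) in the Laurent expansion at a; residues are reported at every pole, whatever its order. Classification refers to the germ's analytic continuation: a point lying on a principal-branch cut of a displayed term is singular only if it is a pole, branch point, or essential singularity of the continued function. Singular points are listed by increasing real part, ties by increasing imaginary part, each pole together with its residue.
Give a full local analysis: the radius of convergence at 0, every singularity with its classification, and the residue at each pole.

Radius of convergence at 0: 1/2.
At -1: a logarithmic branch point.
At 1/2: a pole of order 3; residue 19/36.

Denominator factor (σ - 1/2)^3: pole of order 3 at 1/2, modulus 1/2.
Branch term (10/3)*log(1 - σ/(-1)): its argument vanishes at σ = -1, a logarithmic branch point, modulus 1.
The radius of convergence is the smallest modulus among the singular points: 1/2.
The branch term is analytic at 1/2 and contributes nothing to the residue; only the rational part matters.
At the order-3 pole 1/2 set g(σ) = (σ - (1/2))^3*(rational part) = 19*σ**2/36 - 4*σ/13 + 1/4.
Order-3 pole: residue = g''(a)/2; g''(1/2) = 19/18, so the residue is 19/36.
List the singular points by increasing real part (a conjugate pair: the negative imaginary part first).


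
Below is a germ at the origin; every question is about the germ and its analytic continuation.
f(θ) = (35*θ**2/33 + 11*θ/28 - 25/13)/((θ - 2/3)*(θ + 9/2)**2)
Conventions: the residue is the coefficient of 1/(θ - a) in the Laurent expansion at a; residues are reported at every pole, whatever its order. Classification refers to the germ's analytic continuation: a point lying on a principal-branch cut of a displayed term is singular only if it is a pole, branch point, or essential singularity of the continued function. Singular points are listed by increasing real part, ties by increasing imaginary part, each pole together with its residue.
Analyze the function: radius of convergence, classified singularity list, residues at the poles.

Denominator factor (θ + 9/2)^2: pole of order 2 at -9/2, modulus 9/2.
Denominator factor (θ - 2/3): pole of order 1 at 2/3, modulus 2/3.
The radius of convergence is the smallest modulus among the singular points: 2/3.
At the order-2 pole -9/2 set g(θ) = (θ - (-9/2))^2*f(θ) = (35*θ**2/33 + 11*θ/28 - 25/13)/(θ - 2/3).
Order-2 pole: residue = g'(a); g'(-9/2) = 1063137/961961, so the residue is 1063137/961961.
At the order-1 pole 2/3 set g(θ) = (θ - (2/3))*f(θ) = (35*θ**2/33 + 11*θ/28 - 25/13)/(θ + 9/2)**2.
Simple pole: residue = g(a) at a = 2/3, which is -128626/2885883.
List the singular points by increasing real part (a conjugate pair: the negative imaginary part first).

Radius of convergence at 0: 2/3.
At -9/2: a pole of order 2; residue 1063137/961961.
At 2/3: a pole of order 1; residue -128626/2885883.


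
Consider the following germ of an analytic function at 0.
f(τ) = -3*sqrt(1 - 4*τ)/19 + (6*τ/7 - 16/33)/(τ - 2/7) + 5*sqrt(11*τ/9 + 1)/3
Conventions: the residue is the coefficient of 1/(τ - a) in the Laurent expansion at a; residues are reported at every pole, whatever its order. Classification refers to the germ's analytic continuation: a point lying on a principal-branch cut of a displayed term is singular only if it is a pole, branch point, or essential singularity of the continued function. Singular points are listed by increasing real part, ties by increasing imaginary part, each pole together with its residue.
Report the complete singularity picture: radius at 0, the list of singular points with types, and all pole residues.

Radius of convergence at 0: 1/4.
At -9/11: an algebraic (square-root) branch point.
At 1/4: an algebraic (square-root) branch point.
At 2/7: a pole of order 1; residue -388/1617.

Denominator factor (τ - 2/7): pole of order 1 at 2/7, modulus 2/7.
Branch term (-3/19)*sqrt(1 - τ/(1/4)): its argument vanishes at τ = 1/4, a square-root branch point, modulus 1/4.
Branch term (5/3)*sqrt(1 - τ/(-9/11)): its argument vanishes at τ = -9/11, a square-root branch point, modulus 9/11.
The radius of convergence is the smallest modulus among the singular points: 1/4.
The branch terms are analytic at 2/7 and contribute nothing to the residue; only the rational part matters.
At the order-1 pole 2/7 set g(τ) = (τ - (2/7))*(rational part) = 6*τ/7 - 16/33.
Simple pole: residue = g(a) at a = 2/7, which is -388/1617.
List the singular points by increasing real part (a conjugate pair: the negative imaginary part first).


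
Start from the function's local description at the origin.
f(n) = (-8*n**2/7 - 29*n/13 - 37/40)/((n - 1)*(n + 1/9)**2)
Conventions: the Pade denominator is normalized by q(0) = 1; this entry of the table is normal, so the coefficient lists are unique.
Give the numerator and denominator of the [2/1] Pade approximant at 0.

The Pade approximant has numerator coefficients [2997/40, -531409329/2397590, 83359089441/67132520]; denominator coefficients [1, 214495/18443].

Taylor coefficients needed (expand at 0): a_0 = 2997/40, a_1 = -568377/520, a_2 = 25396011/1820, a_3 = -59071923/364.
Write the denominator as Q(n) = 1 + q1*n. Requiring Q*f - P = O(n^4) with deg P <= 2 kills the coefficients of n^3..n^3 in Q*f:
  n^3: a_3 + q1*a_2 = 0, i.e. -59071923/364 + (25396011/1820)*q1 = 0.
Solving this linear system: q1 = 214495/18443.
The numerator is Q*f truncated at degree 2: P0 = a_0 = 2997/40; P1 = a_1 + q1*a_0 = -531409329/2397590; P2 = a_2 + q1*a_1 = 83359089441/67132520.


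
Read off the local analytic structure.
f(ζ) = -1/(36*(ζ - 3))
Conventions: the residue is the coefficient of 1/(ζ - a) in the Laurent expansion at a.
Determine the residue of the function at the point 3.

At the order-1 pole 3 set g(ζ) = (ζ - (3))*f(ζ) = -1/36.
Simple pole: residue = g(a) at a = 3, which is -1/36.

The residue is -1/36.


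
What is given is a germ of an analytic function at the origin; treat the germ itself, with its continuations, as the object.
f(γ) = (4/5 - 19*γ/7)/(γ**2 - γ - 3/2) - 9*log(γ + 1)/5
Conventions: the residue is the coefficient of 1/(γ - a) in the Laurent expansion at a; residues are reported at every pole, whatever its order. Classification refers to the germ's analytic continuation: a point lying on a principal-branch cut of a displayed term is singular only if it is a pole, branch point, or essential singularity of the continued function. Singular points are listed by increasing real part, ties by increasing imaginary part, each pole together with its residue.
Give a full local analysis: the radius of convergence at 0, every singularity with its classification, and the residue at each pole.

Denominator factor (γ**2 - γ - 3/2): discriminant 7, real irrational roots 1/2 + (1/2)*sqrt(7) and 1/2 - (1/2)*sqrt(7); poles of order 1, moduli 1/2 + (1/2)*sqrt(7) and -1/2 + (1/2)*sqrt(7).
Branch term (-9/5)*log(1 - γ/(-1)): its argument vanishes at γ = -1, a logarithmic branch point, modulus 1.
The radius of convergence is the smallest modulus among the singular points: -1/2 + (1/2)*sqrt(7).
The branch term is analytic at 1/2 - (1/2)*sqrt(7) and contributes nothing to the residue; only the rational part matters.
The factor γ**2 - γ - 3/2 splits as (γ - a)(γ - a') with a = 1/2 - (1/2)*sqrt(7), a' = 1/2 + (1/2)*sqrt(7). At the order-1 pole a set g(γ) = (γ - a)*(rational part) = [4/5 - 19*γ/7] / (γ - a').
Simple pole: residue = g(a) at a = 1/2 - (1/2)*sqrt(7), which is -19/14 + (39/490)*sqrt(7).
The branch term is analytic at 1/2 + (1/2)*sqrt(7) and contributes nothing to the residue; only the rational part matters.
The factor γ**2 - γ - 3/2 splits as (γ - a)(γ - a') with a = 1/2 + (1/2)*sqrt(7), a' = 1/2 - (1/2)*sqrt(7). At the order-1 pole a set g(γ) = (γ - a)*(rational part) = [4/5 - 19*γ/7] / (γ - a').
Simple pole: residue = g(a) at a = 1/2 + (1/2)*sqrt(7), which is -19/14 - (39/490)*sqrt(7).
List the singular points by increasing real part (a conjugate pair: the negative imaginary part first).

Radius of convergence at 0: -1/2 + (1/2)*sqrt(7).
At -1: a logarithmic branch point.
At 1/2 - (1/2)*sqrt(7): a pole of order 1; residue -19/14 + (39/490)*sqrt(7).
At 1/2 + (1/2)*sqrt(7): a pole of order 1; residue -19/14 - (39/490)*sqrt(7).


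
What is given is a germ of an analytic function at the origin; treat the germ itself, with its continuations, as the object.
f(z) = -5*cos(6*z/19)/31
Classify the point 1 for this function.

There is no denominator, hence no pole anywhere.
The factor cos(6*z/19) is entire.
So the germ continues analytically to 1.

The point is a regular point.


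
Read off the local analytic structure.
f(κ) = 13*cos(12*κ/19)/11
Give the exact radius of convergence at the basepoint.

The radius of convergence is infinite.

The factor cos(12*κ/19) is entire and contributes no finite singular point.
The polynomial part has no poles.
No finite singular points: the Taylor series at 0 converges everywhere.


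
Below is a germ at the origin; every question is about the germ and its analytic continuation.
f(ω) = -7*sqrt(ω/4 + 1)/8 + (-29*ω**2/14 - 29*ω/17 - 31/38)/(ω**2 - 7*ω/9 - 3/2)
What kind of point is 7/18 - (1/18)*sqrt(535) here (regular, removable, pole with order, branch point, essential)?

The denominator factor ω**2 - 7*ω/9 - 3/2 vanishes at 7/18 - (1/18)*sqrt(535) and appears to the power 1; the numerator there equals -954691/183141 + (1015/5508)*sqrt(535), nonzero, and no other factor vanishes.
The branch terms are analytic at this point.
Hence a pole whose order is the multiplicity, 1.

The point is a pole of order 1.


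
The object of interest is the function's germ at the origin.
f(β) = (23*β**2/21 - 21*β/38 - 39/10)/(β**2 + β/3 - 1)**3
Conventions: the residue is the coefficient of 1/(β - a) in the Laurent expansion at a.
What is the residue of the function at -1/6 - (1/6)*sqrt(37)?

The factor β**2 + β/3 - 1 splits as (β - a)(β - a') with a = -1/6 - (1/6)*sqrt(37), a' = -1/6 + (1/6)*sqrt(37). At the order-3 pole a set g(β) = (β - a)^3*f(β) = [23*β**2/21 - 21*β/38 - 39/10] / (β - a')^3.
Order-3 pole: residue = g''(a)/2; g''(-1/6 - (1/6)*sqrt(37)) = (8052651/33684245)*sqrt(37), so the residue is (8052651/67368490)*sqrt(37).

The residue is (8052651/67368490)*sqrt(37).


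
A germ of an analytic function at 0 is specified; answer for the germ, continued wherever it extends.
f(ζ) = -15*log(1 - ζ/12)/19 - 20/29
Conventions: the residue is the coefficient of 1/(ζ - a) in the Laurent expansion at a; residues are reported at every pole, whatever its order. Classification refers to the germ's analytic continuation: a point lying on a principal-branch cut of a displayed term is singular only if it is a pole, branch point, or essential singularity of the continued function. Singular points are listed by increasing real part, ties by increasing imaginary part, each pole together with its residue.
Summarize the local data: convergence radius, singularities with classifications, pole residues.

Branch term (-15/19)*log(1 - ζ/(12)): its argument vanishes at ζ = 12, a logarithmic branch point, modulus 12.
The radius of convergence is the smallest modulus among the singular points: 12.

Radius of convergence at 0: 12.
At 12: a logarithmic branch point.


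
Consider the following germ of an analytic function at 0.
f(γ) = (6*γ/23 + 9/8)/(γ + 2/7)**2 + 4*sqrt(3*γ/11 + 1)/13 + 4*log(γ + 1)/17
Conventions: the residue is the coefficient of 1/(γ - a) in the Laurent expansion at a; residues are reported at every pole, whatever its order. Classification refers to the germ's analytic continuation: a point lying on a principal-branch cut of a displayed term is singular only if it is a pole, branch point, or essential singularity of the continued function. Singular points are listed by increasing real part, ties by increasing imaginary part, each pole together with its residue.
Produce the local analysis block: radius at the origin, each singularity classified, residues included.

Denominator factor (γ + 2/7)^2: pole of order 2 at -2/7, modulus 2/7.
Branch term (4/17)*log(1 - γ/(-1)): its argument vanishes at γ = -1, a logarithmic branch point, modulus 1.
Branch term (4/13)*sqrt(1 - γ/(-11/3)): its argument vanishes at γ = -11/3, a square-root branch point, modulus 11/3.
The radius of convergence is the smallest modulus among the singular points: 2/7.
The branch terms are analytic at -2/7 and contribute nothing to the residue; only the rational part matters.
At the order-2 pole -2/7 set g(γ) = (γ - (-2/7))^2*(rational part) = 6*γ/23 + 9/8.
Order-2 pole: residue = g'(a); g'(-2/7) = 6/23, so the residue is 6/23.
List the singular points by increasing real part (a conjugate pair: the negative imaginary part first).

Radius of convergence at 0: 2/7.
At -11/3: an algebraic (square-root) branch point.
At -1: a logarithmic branch point.
At -2/7: a pole of order 2; residue 6/23.


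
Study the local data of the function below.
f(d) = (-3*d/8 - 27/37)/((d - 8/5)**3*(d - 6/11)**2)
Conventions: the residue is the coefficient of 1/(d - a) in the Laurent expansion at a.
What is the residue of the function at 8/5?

At the order-3 pole 8/5 set g(d) = (d - (8/5))^3*f(d) = (-3*d/8 - 27/37)/(d - 6/11)**2.
Order-3 pole: residue = g''(a)/2; g''(8/5) = -2165703375/418710352, so the residue is -2165703375/837420704.

The residue is -2165703375/837420704.
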